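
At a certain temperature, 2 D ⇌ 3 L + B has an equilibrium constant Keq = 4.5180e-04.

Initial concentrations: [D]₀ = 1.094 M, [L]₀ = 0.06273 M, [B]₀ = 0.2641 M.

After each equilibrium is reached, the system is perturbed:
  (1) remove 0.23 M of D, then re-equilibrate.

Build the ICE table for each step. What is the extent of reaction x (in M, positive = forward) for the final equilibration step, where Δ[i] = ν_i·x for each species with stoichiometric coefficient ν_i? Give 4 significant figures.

x = -0.005564 M

Q₀ = 5.4470e-05 vs Keq = 4.5180e-04 ⇒ Q<K, forward
Step 1:
                    D           L           B
  Initial       1.094     0.06273      0.2641
  Change     -0.03888     0.05832     0.01944
  Equil         1.055      0.1211      0.2835
  solve Keq expr → x = 0.01944; check Q = 4.5180e-04
Then remove 0.23 M of D.
Step 2:
                    D           L           B
  Initial      0.8251      0.1211      0.2835
  Change      0.01113    -0.01669   -0.005564
  Equil        0.8362      0.1044       0.278
  solve Keq expr → x = -0.005564; check Q = 4.5180e-04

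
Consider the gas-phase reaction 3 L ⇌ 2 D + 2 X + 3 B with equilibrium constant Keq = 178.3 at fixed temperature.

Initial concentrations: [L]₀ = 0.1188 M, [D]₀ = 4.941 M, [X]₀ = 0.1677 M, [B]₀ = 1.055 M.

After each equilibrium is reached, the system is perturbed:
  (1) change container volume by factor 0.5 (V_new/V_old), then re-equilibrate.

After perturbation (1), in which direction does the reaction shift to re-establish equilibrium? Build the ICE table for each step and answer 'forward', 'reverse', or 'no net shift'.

Q₀ = 480.8 vs Keq = 178.3 ⇒ Q>K, reverse
Step 1:
                   L          D          X          B
  init        0.1188      4.941     0.1677      1.055
  Δ          0.02901   -0.01934   -0.01934   -0.02901
  eq          0.1478      4.922     0.1484      1.026
  solve Keq expr → x = -0.009671; check Q = 178.3
Then change container volume by factor 0.5 (V_new/V_old).
Step 2:
                   L          D          X          B
  init        0.2956      9.843     0.2967      2.052
  Δ           0.1806    -0.1204    -0.1204    -0.1806
  eq          0.4762      9.723     0.1763      1.871
  solve Keq expr → x = -0.0602; check Q = 178.3

Direction: reverse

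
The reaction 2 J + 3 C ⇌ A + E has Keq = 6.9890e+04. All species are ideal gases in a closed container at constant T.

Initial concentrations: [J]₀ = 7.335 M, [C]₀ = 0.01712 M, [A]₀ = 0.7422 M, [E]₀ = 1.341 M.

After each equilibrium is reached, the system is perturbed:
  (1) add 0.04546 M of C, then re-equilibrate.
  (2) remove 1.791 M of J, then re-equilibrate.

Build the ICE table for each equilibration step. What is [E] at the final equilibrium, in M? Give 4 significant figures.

[E]_eq = 1.359 M

Q₀ = 3687 vs Keq = 6.9890e+04 ⇒ Q<K, forward
Step 1:
                    J           C           A           E
  I             7.335     0.01712      0.7422       1.341
  C          -0.00712    -0.01068     0.00356     0.00356
  E             7.328    0.006441      0.7458       1.345
  solve Keq expr → x = 0.00356; check Q = 6.9890e+04
Then add 0.04546 M of C.
Step 2:
                    J           C           A           E
  I             7.328      0.0519      0.7458       1.345
  C          -0.03025    -0.04537     0.01512     0.01512
  E             7.298    0.006526      0.7609        1.36
  solve Keq expr → x = 0.01512; check Q = 6.9890e+04
Then remove 1.791 M of J.
Step 3:
                    J           C           A           E
  I             5.507    0.006526      0.7609        1.36
  C        8.9630e-04    0.001344 -4.4815e-04 -4.4815e-04
  E             5.508    0.007871      0.7604       1.359
  solve Keq expr → x = -4.4815e-04; check Q = 6.9890e+04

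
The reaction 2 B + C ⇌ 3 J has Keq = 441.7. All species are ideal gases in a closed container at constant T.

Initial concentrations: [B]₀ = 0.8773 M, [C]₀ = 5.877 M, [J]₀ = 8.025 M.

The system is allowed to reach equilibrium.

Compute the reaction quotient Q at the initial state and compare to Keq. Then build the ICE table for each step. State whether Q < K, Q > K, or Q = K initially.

Q₀ = 114.3 vs Keq = 441.7 ⇒ Q<K, forward
Step 1:
                  B         C         J
  I          0.8773     5.877     8.025
  C         -0.3753   -0.1876    0.5629
  E           0.502     5.689     8.588
  solve Keq expr → x = 0.1876; check Q = 441.7

Q₀ = 114.3; Q < K (proceeds forward)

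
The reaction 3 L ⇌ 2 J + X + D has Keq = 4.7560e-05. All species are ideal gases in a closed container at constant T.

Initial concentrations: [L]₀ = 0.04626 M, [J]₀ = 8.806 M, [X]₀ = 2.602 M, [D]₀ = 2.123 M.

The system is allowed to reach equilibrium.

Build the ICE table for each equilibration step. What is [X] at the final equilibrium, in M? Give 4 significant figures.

[X]_eq = 0.4803 M

Q₀ = 4.3271e+06 vs Keq = 4.7560e-05 ⇒ Q>K, reverse
Step 1:
                   L          J          X          D
  Initial    0.04626      8.806      2.602      2.123
  Change       6.365     -4.243     -2.122     -2.122
  Equil        6.411      4.563     0.4803   0.001254
  solve Keq expr → x = -2.122; check Q = 4.7560e-05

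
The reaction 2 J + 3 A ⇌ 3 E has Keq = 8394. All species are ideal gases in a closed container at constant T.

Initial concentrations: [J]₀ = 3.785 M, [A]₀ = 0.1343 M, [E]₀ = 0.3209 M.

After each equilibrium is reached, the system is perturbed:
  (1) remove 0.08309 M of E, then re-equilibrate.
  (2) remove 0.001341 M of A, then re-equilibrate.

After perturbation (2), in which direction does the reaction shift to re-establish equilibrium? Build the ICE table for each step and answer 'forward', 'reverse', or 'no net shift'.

Q₀ = 0.9522 vs Keq = 8394 ⇒ Q<K, forward
Step 1:
                  J         A         E
  init        3.785    0.1343    0.3209
  Δ        -0.08342   -0.1251    0.1251
  eq          3.702  0.009172     0.446
  solve Keq expr → x = 0.04171; check Q = 8394
Then remove 0.08309 M of E.
Step 2:
                  J         A         E
  init        3.702  0.009172    0.3629
  Δ       -0.001115 -0.001673  0.001673
  eq            3.7  0.007499    0.3646
  solve Keq expr → x = 5.5756e-04; check Q = 8394
Then remove 0.001341 M of A.
Step 3:
                  J         A         E
  init          3.7  0.006158    0.3646
  Δ       8.7521e-04  0.001313 -0.001313
  eq          3.701  0.007471    0.3633
  solve Keq expr → x = -4.3761e-04; check Q = 8394

Direction: reverse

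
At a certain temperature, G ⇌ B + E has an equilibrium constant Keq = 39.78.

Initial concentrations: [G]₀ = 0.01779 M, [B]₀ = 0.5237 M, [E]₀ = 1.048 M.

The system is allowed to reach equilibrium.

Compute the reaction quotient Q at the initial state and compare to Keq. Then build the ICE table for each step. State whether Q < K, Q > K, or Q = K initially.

Q₀ = 30.85; Q < K (proceeds forward)

Q₀ = 30.85 vs Keq = 39.78 ⇒ Q<K, forward
Step 1:
                  G         B         E
  init      0.01779    0.5237     1.048
  Δ       -0.003841  0.003841  0.003841
  eq        0.01395    0.5275     1.052
  solve Keq expr → x = 0.003841; check Q = 39.78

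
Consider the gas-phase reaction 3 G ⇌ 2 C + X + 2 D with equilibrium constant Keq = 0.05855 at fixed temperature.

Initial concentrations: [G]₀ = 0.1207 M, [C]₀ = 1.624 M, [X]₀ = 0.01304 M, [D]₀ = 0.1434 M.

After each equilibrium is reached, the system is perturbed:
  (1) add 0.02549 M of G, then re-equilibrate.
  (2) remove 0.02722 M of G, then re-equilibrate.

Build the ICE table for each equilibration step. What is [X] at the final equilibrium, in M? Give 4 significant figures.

[X]_eq = 0.004356 M

Q₀ = 0.4022 vs Keq = 0.05855 ⇒ Q>K, reverse
Step 1:
                    G           C           X           D
  I            0.1207       1.624     0.01304      0.1434
  C           0.02572    -0.01715   -0.008574    -0.01715
  E            0.1464       1.607    0.004466      0.1263
  solve Keq expr → x = -0.008574; check Q = 0.05855
Then add 0.02549 M of G.
Step 2:
                    G           C           X           D
  I            0.1719       1.607    0.004466      0.1263
  C         -0.005235     0.00349    0.001745     0.00349
  E            0.1667        1.61    0.006211      0.1297
  solve Keq expr → x = 0.001745; check Q = 0.05855
Then remove 0.02722 M of G.
Step 3:
                    G           C           X           D
  I            0.1395        1.61    0.006211      0.1297
  C          0.005566   -0.003711   -0.001855   -0.003711
  E             0.145       1.607    0.004356       0.126
  solve Keq expr → x = -0.001855; check Q = 0.05855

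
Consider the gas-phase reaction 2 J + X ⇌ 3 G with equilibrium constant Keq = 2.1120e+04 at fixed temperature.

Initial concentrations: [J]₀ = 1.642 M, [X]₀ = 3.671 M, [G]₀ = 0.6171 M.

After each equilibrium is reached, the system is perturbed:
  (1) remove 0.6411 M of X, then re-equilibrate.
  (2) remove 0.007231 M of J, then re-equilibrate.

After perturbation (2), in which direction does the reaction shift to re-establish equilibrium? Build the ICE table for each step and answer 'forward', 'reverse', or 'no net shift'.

Q₀ = 0.02374 vs Keq = 2.1120e+04 ⇒ Q<K, forward
Step 1:
                   J          X          G
  I            1.642      3.671     0.6171
  C            -1.62    -0.8102      2.431
  E          0.02164      2.861      3.048
  solve Keq expr → x = 0.8102; check Q = 2.1120e+04
Then remove 0.6411 M of X.
Step 2:
                   J          X          G
  I          0.02164       2.22      3.048
  C         0.002868   0.001434  -0.004302
  E          0.02451      2.221      3.043
  solve Keq expr → x = -0.001434; check Q = 2.1120e+04
Then remove 0.007231 M of J.
Step 3:
                   J          X          G
  I          0.01728      2.221      3.043
  C         0.007083   0.003542   -0.01062
  E          0.02436      2.225      3.033
  solve Keq expr → x = -0.003542; check Q = 2.1120e+04

Direction: reverse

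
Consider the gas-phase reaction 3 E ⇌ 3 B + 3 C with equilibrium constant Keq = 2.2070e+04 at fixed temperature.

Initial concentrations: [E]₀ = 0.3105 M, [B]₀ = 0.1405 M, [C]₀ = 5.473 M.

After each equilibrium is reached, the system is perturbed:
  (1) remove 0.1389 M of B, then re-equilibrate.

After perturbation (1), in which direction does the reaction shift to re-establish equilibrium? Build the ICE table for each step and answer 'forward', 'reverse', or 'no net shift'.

Q₀ = 15.19 vs Keq = 2.2070e+04 ⇒ Q<K, forward
Step 1:
                    E           B           C
  Initial      0.3105      0.1405       5.473
  Change      -0.2343      0.2343      0.2343
  Equil       0.07625      0.3748       5.707
  solve Keq expr → x = 0.07808; check Q = 2.2070e+04
Then remove 0.1389 M of B.
Step 2:
                    E           B           C
  Initial     0.07625      0.2359       5.707
  Change      -0.0233      0.0233      0.0233
  Equil       0.05294      0.2592       5.731
  solve Keq expr → x = 0.007768; check Q = 2.2070e+04

Direction: forward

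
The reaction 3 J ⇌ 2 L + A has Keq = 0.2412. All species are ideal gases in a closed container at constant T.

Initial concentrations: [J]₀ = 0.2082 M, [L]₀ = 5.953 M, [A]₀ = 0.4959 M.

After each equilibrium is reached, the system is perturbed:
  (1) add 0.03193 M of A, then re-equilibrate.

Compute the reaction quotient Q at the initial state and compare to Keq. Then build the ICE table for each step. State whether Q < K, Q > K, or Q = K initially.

Q₀ = 1947; Q > K (proceeds reverse)

Q₀ = 1947 vs Keq = 0.2412 ⇒ Q>K, reverse
Step 1:
                    J           L           A
  I            0.2082       5.953      0.4959
  C             1.375     -0.9164     -0.4582
  E             1.583       5.037      0.0377
  solve Keq expr → x = -0.4582; check Q = 0.2412
Then add 0.03193 M of A.
Step 2:
                    J           L           A
  I             1.583       5.037     0.06963
  C           0.07603    -0.05069    -0.02534
  E             1.659       4.986     0.04429
  solve Keq expr → x = -0.02534; check Q = 0.2412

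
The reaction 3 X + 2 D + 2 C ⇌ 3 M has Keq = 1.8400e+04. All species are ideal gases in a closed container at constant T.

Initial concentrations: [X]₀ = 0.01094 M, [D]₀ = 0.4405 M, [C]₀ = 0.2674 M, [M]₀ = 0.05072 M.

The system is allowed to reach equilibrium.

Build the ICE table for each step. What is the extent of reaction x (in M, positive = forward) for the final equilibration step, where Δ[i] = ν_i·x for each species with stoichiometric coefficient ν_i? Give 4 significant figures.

x = 8.3171e-04 M

Q₀ = 7182 vs Keq = 1.8400e+04 ⇒ Q<K, forward
Step 1:
                   X          D          C          M
  Initial    0.01094     0.4405     0.2674    0.05072
  Change   -0.002495  -0.001663  -0.001663   0.002495
  Equil     0.008445     0.4388     0.2657    0.05322
  solve Keq expr → x = 8.3171e-04; check Q = 1.8400e+04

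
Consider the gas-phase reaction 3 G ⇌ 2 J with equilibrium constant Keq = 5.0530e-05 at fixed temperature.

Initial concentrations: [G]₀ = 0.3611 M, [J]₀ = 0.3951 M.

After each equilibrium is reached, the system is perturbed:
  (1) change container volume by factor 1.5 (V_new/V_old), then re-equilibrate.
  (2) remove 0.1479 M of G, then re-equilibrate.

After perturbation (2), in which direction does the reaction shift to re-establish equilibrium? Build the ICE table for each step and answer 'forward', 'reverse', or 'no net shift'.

Direction: reverse

Q₀ = 3.315 vs Keq = 5.0530e-05 ⇒ Q>K, reverse
Step 1:
                    G           J
  I            0.3611      0.3951
  C            0.5829     -0.3886
  E             0.944    0.006519
  solve Keq expr → x = -0.1943; check Q = 5.0530e-05
Then change container volume by factor 1.5 (V_new/V_old).
Step 2:
                    G           J
  I            0.6293    0.004346
  C          0.001181 -7.8757e-04
  E            0.6305    0.003559
  solve Keq expr → x = -3.9378e-04; check Q = 5.0530e-05
Then remove 0.1479 M of G.
Step 3:
                    G           J
  I            0.4826    0.003559
  C          0.001744   -0.001163
  E            0.4843    0.002396
  solve Keq expr → x = -5.8134e-04; check Q = 5.0530e-05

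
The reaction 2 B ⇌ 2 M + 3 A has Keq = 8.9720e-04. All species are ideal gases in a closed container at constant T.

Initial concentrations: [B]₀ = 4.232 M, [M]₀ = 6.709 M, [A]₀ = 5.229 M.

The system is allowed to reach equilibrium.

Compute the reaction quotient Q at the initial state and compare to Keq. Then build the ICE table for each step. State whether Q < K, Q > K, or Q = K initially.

Q₀ = 359.3; Q > K (proceeds reverse)

Q₀ = 359.3 vs Keq = 8.9720e-04 ⇒ Q>K, reverse
Step 1:
                    B           M           A
  I             4.232       6.709       5.229
  C             3.375      -3.375      -5.062
  E             7.607       3.334      0.1671
  solve Keq expr → x = -1.687; check Q = 8.9720e-04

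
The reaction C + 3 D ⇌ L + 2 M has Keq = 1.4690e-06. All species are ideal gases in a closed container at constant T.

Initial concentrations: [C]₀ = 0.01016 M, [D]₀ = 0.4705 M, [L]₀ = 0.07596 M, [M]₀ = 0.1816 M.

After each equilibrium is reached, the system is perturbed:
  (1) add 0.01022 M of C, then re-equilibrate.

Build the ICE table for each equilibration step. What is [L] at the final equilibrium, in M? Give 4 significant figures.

Q₀ = 2.367 vs Keq = 1.4690e-06 ⇒ Q>K, reverse
Step 1:
                   C          D          L          M
  Initial    0.01016     0.4705    0.07596     0.1816
  Change     0.07591     0.2277   -0.07591    -0.1518
  Equil      0.08607     0.6982 4.8542e-05    0.02978
  solve Keq expr → x = -0.07591; check Q = 1.4690e-06
Then add 0.01022 M of C.
Step 2:
                   C          D          L          M
  Initial    0.09629     0.6982 4.8542e-05    0.02978
  Change  -5.7150e-06 -1.7145e-05 5.7150e-06 1.1430e-05
  Equil      0.09629     0.6982 5.4257e-05    0.02979
  solve Keq expr → x = 5.7150e-06; check Q = 1.4690e-06

[L]_eq = 5.4257e-05 M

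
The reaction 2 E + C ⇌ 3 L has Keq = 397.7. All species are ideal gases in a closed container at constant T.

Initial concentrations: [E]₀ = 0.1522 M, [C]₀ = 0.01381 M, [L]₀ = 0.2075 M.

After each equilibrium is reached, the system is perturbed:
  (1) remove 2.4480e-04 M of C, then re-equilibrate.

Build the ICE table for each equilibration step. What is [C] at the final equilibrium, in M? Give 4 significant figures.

Q₀ = 27.93 vs Keq = 397.7 ⇒ Q<K, forward
Step 1:
                  E         C         L
  Initial    0.1522   0.01381    0.2075
  Change   -0.02331  -0.01165   0.03496
  Equil      0.1289  0.002157    0.2425
  solve Keq expr → x = 0.01165; check Q = 397.7
Then remove 2.4480e-04 M of C.
Step 2:
                  E         C         L
  Initial    0.1289  0.001912    0.2425
  Change  4.2724e-04 2.1362e-04 -6.4087e-04
  Equil      0.1293  0.002126    0.2418
  solve Keq expr → x = -2.1362e-04; check Q = 397.7

[C]_eq = 0.002126 M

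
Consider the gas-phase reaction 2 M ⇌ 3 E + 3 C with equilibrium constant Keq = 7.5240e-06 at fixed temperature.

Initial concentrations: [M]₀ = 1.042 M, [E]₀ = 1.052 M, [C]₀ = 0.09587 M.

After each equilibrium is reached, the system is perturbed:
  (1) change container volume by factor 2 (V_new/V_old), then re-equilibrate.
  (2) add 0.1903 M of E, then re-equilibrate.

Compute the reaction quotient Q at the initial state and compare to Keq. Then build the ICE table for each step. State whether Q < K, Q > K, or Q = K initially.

Q₀ = 9.4484e-04; Q > K (proceeds reverse)

Q₀ = 9.4484e-04 vs Keq = 7.5240e-06 ⇒ Q>K, reverse
Step 1:
                  M         E         C
  init        1.042     1.052   0.09587
  Δ         0.04974  -0.07461  -0.07461
  eq          1.092    0.9774   0.02126
  solve Keq expr → x = -0.02487; check Q = 7.5240e-06
Then change container volume by factor 2 (V_new/V_old).
Step 2:
                  M         E         C
  init       0.5459    0.4887   0.01063
  Δ        -0.01002   0.01504   0.01504
  eq         0.5358    0.5037   0.02566
  solve Keq expr → x = 0.005012; check Q = 7.5240e-06
Then add 0.1903 M of E.
Step 3:
                  M         E         C
  init       0.5358     0.694   0.02566
  Δ        0.004499 -0.006749 -0.006749
  eq         0.5403    0.6873   0.01891
  solve Keq expr → x = -0.00225; check Q = 7.5240e-06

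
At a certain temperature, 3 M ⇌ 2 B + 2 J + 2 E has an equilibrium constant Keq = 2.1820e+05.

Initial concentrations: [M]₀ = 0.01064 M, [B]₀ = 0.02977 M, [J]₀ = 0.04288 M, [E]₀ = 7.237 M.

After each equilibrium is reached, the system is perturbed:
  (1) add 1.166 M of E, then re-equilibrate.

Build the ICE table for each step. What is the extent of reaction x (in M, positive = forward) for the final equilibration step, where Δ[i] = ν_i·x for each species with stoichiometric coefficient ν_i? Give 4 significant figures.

x = -3.1290e-05 M

Q₀ = 70.85 vs Keq = 2.1820e+05 ⇒ Q<K, forward
Step 1:
                    M           B           J           E
  Initial     0.01064     0.02977     0.04288       7.237
  Change    -0.009723    0.006482    0.006482    0.006482
  Equil    9.1657e-04     0.03625     0.04936       7.243
  solve Keq expr → x = 0.003241; check Q = 2.1820e+05
Then add 1.166 M of E.
Step 2:
                    M           B           J           E
  Initial  9.1657e-04     0.03625     0.04936       8.409
  Change   9.3870e-05 -6.2580e-05 -6.2580e-05 -6.2580e-05
  Equil       0.00101     0.03619      0.0493       8.409
  solve Keq expr → x = -3.1290e-05; check Q = 2.1820e+05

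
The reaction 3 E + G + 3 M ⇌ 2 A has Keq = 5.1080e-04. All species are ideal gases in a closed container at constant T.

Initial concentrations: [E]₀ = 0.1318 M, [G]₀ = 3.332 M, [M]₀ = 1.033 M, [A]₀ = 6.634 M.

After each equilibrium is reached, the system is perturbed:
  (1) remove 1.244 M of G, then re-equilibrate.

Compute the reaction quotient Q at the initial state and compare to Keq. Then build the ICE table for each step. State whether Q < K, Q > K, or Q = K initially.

Q₀ = 5234 vs Keq = 5.1080e-04 ⇒ Q>K, reverse
Step 1:
                    E           G           M           A
  I            0.1318       3.332       1.033       6.634
  C             3.824       1.275       3.824      -2.549
  E             3.956       4.607       4.857       4.085
  solve Keq expr → x = -1.275; check Q = 5.1080e-04
Then remove 1.244 M of G.
Step 2:
                    E           G           M           A
  I             3.956       3.363       4.857       4.085
  C             0.177     0.05901       0.177      -0.118
  E             4.133       3.422       5.034       3.967
  solve Keq expr → x = -0.05901; check Q = 5.1080e-04

Q₀ = 5234; Q > K (proceeds reverse)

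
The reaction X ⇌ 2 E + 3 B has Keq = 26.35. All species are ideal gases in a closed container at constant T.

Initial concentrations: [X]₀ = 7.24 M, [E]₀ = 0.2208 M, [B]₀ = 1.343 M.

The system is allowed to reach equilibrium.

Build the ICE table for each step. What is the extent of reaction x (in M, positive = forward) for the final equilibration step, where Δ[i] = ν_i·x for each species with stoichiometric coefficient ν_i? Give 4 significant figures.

x = 0.7949 M

Q₀ = 0.01631 vs Keq = 26.35 ⇒ Q<K, forward
Step 1:
                    X           E           B
  init           7.24      0.2208       1.343
  Δ           -0.7949        1.59       2.385
  eq            6.445       1.811       3.728
  solve Keq expr → x = 0.7949; check Q = 26.35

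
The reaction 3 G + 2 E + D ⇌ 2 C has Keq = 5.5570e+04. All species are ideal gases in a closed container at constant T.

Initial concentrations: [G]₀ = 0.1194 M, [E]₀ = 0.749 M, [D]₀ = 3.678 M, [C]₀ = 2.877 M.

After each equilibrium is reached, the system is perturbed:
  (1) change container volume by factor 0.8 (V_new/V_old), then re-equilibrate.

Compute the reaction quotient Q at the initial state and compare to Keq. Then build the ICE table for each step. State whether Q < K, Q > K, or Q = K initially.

Q₀ = 2357; Q < K (proceeds forward)

Q₀ = 2357 vs Keq = 5.5570e+04 ⇒ Q<K, forward
Step 1:
                    G           E           D           C
  I            0.1194       0.749       3.678       2.877
  C          -0.07519    -0.05013    -0.02506     0.05013
  E           0.04421      0.6989       3.653       2.927
  solve Keq expr → x = 0.02506; check Q = 5.5570e+04
Then change container volume by factor 0.8 (V_new/V_old).
Step 2:
                    G           E           D           C
  I           0.05526      0.8736       4.566       3.659
  C          -0.01385   -0.009231   -0.004616    0.009231
  E           0.04142      0.8644       4.562       3.668
  solve Keq expr → x = 0.004616; check Q = 5.5570e+04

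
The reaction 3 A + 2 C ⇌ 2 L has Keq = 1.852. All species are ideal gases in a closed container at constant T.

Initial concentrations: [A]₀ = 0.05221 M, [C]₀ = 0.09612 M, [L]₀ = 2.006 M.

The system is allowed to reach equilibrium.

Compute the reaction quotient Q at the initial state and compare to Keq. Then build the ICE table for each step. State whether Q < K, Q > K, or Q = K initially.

Q₀ = 3.0604e+06 vs Keq = 1.852 ⇒ Q>K, reverse
Step 1:
                  A         C         L
  Initial   0.05221   0.09612     2.006
  Change      1.065    0.7101   -0.7101
  Equil       1.117    0.8062     1.296
  solve Keq expr → x = -0.3551; check Q = 1.852

Q₀ = 3.0604e+06; Q > K (proceeds reverse)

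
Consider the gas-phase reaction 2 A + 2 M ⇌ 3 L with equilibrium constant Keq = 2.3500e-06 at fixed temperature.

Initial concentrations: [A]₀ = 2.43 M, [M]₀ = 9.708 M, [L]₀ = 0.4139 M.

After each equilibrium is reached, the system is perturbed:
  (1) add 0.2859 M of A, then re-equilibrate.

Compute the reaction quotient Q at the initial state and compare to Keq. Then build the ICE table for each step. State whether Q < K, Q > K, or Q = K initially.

Q₀ = 1.2741e-04; Q > K (proceeds reverse)

Q₀ = 1.2741e-04 vs Keq = 2.3500e-06 ⇒ Q>K, reverse
Step 1:
                    A           M           L
  I              2.43       9.708      0.4139
  C            0.1981      0.1981     -0.2971
  E             2.628       9.906      0.1168
  solve Keq expr → x = -0.09904; check Q = 2.3500e-06
Then add 0.2859 M of A.
Step 2:
                    A           M           L
  I             2.914       9.906      0.1168
  C         -0.005415   -0.005415    0.008123
  E             2.909       9.901      0.1249
  solve Keq expr → x = 0.002708; check Q = 2.3500e-06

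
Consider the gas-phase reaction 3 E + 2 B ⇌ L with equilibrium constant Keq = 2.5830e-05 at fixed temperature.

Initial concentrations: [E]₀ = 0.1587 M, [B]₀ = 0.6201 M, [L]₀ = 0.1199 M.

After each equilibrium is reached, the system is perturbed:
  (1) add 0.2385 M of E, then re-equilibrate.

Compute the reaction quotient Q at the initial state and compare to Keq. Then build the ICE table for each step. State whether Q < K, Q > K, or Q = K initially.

Q₀ = 78.01 vs Keq = 2.5830e-05 ⇒ Q>K, reverse
Step 1:
                    E           B           L
  init         0.1587      0.6201      0.1199
  Δ            0.3597      0.2398     -0.1199
  eq           0.5184      0.8599  2.6607e-06
  solve Keq expr → x = -0.1199; check Q = 2.5830e-05
Then add 0.2385 M of E.
Step 2:
                    E           B           L
  init         0.7569      0.8599  2.6607e-06
  Δ       -1.6861e-05 -1.1240e-05  5.6202e-06
  eq           0.7569      0.8599  8.2809e-06
  solve Keq expr → x = 5.6202e-06; check Q = 2.5830e-05

Q₀ = 78.01; Q > K (proceeds reverse)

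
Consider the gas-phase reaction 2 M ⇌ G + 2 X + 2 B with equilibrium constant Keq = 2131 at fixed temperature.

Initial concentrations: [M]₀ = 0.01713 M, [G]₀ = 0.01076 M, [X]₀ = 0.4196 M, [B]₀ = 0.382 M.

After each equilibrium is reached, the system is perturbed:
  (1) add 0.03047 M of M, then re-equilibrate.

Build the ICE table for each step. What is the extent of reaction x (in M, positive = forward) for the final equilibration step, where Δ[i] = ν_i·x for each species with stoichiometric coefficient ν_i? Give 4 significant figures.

x = 0.01509 M

Q₀ = 0.9421 vs Keq = 2131 ⇒ Q<K, forward
Step 1:
                    M           G           X           B
  Initial     0.01713     0.01076      0.4196       0.382
  Change     -0.01661    0.008305     0.01661     0.01661
  Equil    5.2008e-04     0.01906      0.4362      0.3986
  solve Keq expr → x = 0.008305; check Q = 2131
Then add 0.03047 M of M.
Step 2:
                    M           G           X           B
  Initial     0.03099     0.01906      0.4362      0.3986
  Change     -0.03019     0.01509     0.03019     0.03019
  Equil    8.0071e-04     0.03416      0.4664      0.4288
  solve Keq expr → x = 0.01509; check Q = 2131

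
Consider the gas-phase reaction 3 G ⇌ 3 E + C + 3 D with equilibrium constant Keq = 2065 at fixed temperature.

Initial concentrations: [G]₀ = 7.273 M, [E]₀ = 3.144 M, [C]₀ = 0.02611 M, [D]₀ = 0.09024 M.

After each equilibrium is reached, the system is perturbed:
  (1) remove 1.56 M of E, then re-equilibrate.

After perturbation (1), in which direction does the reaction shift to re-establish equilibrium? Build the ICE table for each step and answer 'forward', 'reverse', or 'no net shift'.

Direction: forward

Q₀ = 1.5499e-06 vs Keq = 2065 ⇒ Q<K, forward
Step 1:
                    G           E           C           D
  Initial       7.273       3.144     0.02611     0.09024
  Change       -4.327       4.327       1.442       4.327
  Equil         2.946       7.471       1.469       4.417
  solve Keq expr → x = 1.442; check Q = 2065
Then remove 1.56 M of E.
Step 2:
                    G           E           C           D
  Initial       2.946       5.911       1.469       4.417
  Change      -0.2874      0.2874     0.09579      0.2874
  Equil         2.658       6.199       1.564       4.705
  solve Keq expr → x = 0.09579; check Q = 2065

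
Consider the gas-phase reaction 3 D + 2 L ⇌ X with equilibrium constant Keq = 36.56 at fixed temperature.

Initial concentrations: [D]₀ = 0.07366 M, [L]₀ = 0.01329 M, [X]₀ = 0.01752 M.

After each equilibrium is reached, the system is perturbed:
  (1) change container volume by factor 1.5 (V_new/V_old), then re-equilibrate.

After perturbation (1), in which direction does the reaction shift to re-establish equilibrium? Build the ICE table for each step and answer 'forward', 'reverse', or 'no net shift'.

Q₀ = 2.4819e+05 vs Keq = 36.56 ⇒ Q>K, reverse
Step 1:
                  D         L         X
  I         0.07366   0.01329   0.01752
  C         0.05206   0.03471  -0.01735
  E          0.1257     0.048 1.6734e-04
  solve Keq expr → x = -0.01735; check Q = 36.56
Then change container volume by factor 1.5 (V_new/V_old).
Step 2:
                  D         L         X
  I         0.08381     0.032 1.1156e-04
  C       2.6719e-04 1.7813e-04 -8.9063e-05
  E         0.08408   0.03218 2.2496e-05
  solve Keq expr → x = -8.9063e-05; check Q = 36.56

Direction: reverse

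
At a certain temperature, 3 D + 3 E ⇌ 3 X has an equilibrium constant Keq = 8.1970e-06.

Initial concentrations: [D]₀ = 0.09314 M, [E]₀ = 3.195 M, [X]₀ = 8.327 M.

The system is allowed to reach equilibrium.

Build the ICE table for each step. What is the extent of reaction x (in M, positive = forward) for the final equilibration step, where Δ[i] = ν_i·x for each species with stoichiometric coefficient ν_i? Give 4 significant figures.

x = -2.301 M

Q₀ = 2.1910e+04 vs Keq = 8.1970e-06 ⇒ Q>K, reverse
Step 1:
                  D         E         X
  I         0.09314     3.195     8.327
  C           6.903     6.903    -6.903
  E           6.996      10.1     1.424
  solve Keq expr → x = -2.301; check Q = 8.1970e-06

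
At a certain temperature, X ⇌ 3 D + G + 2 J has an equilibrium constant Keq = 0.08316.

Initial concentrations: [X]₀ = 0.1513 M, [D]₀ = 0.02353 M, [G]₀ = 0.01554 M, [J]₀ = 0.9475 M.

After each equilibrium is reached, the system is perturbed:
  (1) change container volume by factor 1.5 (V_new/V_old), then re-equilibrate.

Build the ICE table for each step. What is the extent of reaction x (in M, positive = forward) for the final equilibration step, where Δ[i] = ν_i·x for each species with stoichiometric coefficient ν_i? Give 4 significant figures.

Q₀ = 1.2013e-06 vs Keq = 0.08316 ⇒ Q<K, forward
Step 1:
                    X           D           G           J
  I            0.1513     0.02353     0.01554      0.9475
  C          -0.09682      0.2905     0.09682      0.1936
  E           0.05448       0.314      0.1124       1.141
  solve Keq expr → x = 0.09682; check Q = 0.08316
Then change container volume by factor 1.5 (V_new/V_old).
Step 2:
                    X           D           G           J
  I           0.03632      0.2093     0.07491      0.7608
  C          -0.02118     0.06353     0.02118     0.04235
  E           0.01514      0.2729     0.09609      0.8031
  solve Keq expr → x = 0.02118; check Q = 0.08316

x = 0.02118 M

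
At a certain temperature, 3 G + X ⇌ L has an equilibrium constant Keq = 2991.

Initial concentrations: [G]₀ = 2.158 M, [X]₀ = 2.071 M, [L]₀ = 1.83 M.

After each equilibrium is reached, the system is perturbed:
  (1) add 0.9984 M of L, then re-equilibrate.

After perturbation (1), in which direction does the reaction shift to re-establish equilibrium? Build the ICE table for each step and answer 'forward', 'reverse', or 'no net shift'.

Direction: reverse

Q₀ = 0.08793 vs Keq = 2991 ⇒ Q<K, forward
Step 1:
                    G           X           L
  init          2.158       2.071        1.83
  Δ            -2.073     -0.6911      0.6911
  eq          0.08485        1.38       2.521
  solve Keq expr → x = 0.6911; check Q = 2991
Then add 0.9984 M of L.
Step 2:
                    G           X           L
  init        0.08485        1.38       3.519
  Δ          0.009876    0.003292   -0.003292
  eq          0.09472       1.383       3.516
  solve Keq expr → x = -0.003292; check Q = 2991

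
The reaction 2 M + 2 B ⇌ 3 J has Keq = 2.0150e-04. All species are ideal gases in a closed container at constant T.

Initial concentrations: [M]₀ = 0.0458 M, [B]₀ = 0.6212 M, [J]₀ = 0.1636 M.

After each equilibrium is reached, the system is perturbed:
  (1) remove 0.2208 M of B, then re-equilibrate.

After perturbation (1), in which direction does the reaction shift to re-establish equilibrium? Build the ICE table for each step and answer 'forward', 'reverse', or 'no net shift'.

Direction: reverse

Q₀ = 5.409 vs Keq = 2.0150e-04 ⇒ Q>K, reverse
Step 1:
                  M         B         J
  init       0.0458    0.6212    0.1636
  Δ          0.1003    0.1003   -0.1505
  eq         0.1461    0.7215   0.01309
  solve Keq expr → x = -0.05017; check Q = 2.0150e-04
Then remove 0.2208 M of B.
Step 2:
                  M         B         J
  init       0.1461    0.5007   0.01309
  Δ        0.001813  0.001813 -0.002719
  eq          0.148    0.5026   0.01037
  solve Keq expr → x = -9.0626e-04; check Q = 2.0150e-04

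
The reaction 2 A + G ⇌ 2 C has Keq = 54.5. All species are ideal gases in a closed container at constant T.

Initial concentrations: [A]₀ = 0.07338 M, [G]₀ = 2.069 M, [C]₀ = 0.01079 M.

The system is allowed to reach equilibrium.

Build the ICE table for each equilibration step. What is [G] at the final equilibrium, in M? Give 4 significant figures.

[G]_eq = 2.036 M

Q₀ = 0.01045 vs Keq = 54.5 ⇒ Q<K, forward
Step 1:
                  A         G         C
  Initial   0.07338     2.069   0.01079
  Change   -0.06608  -0.03304   0.06608
  Equil    0.007298     2.036   0.07687
  solve Keq expr → x = 0.03304; check Q = 54.5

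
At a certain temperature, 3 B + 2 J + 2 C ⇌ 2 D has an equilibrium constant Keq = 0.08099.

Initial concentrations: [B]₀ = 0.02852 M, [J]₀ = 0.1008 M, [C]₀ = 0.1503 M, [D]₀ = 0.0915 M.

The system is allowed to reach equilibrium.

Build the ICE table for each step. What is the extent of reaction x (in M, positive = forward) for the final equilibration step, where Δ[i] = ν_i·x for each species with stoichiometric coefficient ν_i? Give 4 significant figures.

Q₀ = 1.5724e+06 vs Keq = 0.08099 ⇒ Q>K, reverse
Step 1:
                  B         J         C         D
  init      0.02852    0.1008    0.1503    0.0915
  Δ          0.1359   0.09062   0.09062  -0.09062
  eq         0.1645    0.1914    0.2409 8.7533e-04
  solve Keq expr → x = -0.04531; check Q = 0.08099

x = -0.04531 M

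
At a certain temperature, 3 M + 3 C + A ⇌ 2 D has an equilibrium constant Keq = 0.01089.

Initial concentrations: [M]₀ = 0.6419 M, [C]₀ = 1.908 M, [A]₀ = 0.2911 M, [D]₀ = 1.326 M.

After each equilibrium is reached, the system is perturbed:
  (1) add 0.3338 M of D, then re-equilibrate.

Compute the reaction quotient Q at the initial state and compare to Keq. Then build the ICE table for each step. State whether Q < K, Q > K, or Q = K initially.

Q₀ = 3.288 vs Keq = 0.01089 ⇒ Q>K, reverse
Step 1:
                  M         C         A         D
  I          0.6419     1.908    0.2911     1.326
  C          0.9016    0.9016    0.3005   -0.6011
  E           1.544      2.81    0.5916    0.7249
  solve Keq expr → x = -0.3005; check Q = 0.01089
Then add 0.3338 M of D.
Step 2:
                  M         C         A         D
  I           1.544      2.81    0.5916     1.059
  C          0.1593    0.1593    0.0531   -0.1062
  E           1.703     2.969    0.6447    0.9525
  solve Keq expr → x = -0.0531; check Q = 0.01089

Q₀ = 3.288; Q > K (proceeds reverse)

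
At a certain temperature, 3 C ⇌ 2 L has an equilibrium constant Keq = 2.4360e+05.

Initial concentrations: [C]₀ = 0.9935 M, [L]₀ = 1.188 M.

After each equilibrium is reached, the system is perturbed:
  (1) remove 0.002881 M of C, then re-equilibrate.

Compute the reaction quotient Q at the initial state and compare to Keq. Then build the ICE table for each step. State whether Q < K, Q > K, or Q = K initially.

Q₀ = 1.439; Q < K (proceeds forward)

Q₀ = 1.439 vs Keq = 2.4360e+05 ⇒ Q<K, forward
Step 1:
                  C         L
  Initial    0.9935     1.188
  Change    -0.9695    0.6463
  Equil     0.02399     1.834
  solve Keq expr → x = 0.3232; check Q = 2.4360e+05
Then remove 0.002881 M of C.
Step 2:
                  C         L
  Initial   0.02111     1.834
  Change   0.002864  -0.00191
  Equil     0.02398     1.832
  solve Keq expr → x = -9.5478e-04; check Q = 2.4360e+05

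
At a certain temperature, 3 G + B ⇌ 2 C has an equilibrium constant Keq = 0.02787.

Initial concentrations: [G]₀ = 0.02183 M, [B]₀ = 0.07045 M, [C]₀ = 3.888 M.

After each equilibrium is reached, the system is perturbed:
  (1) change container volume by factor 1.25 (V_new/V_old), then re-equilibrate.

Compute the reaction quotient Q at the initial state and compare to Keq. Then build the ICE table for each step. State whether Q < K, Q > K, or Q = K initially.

Q₀ = 2.0626e+07 vs Keq = 0.02787 ⇒ Q>K, reverse
Step 1:
                   G          B          C
  I          0.02183    0.07045      3.888
  C            3.738      1.246     -2.492
  E             3.76      1.316      1.396
  solve Keq expr → x = -1.246; check Q = 0.02787
Then change container volume by factor 1.25 (V_new/V_old).
Step 2:
                   G          B          C
  I            3.008      1.053      1.117
  C           0.1758     0.0586    -0.1172
  E            3.183      1.112     0.9998
  solve Keq expr → x = -0.0586; check Q = 0.02787

Q₀ = 2.0626e+07; Q > K (proceeds reverse)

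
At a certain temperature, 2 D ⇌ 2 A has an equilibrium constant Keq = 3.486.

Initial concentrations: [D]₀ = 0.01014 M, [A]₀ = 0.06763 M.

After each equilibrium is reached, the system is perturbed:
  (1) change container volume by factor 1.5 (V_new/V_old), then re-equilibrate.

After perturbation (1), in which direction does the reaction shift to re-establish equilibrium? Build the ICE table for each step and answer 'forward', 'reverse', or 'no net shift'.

Q₀ = 44.48 vs Keq = 3.486 ⇒ Q>K, reverse
Step 1:
                   D          A
  Initial    0.01014    0.06763
  Change     0.01699   -0.01699
  Equil      0.02713    0.05064
  solve Keq expr → x = -0.008493; check Q = 3.486
Then change container volume by factor 1.5 (V_new/V_old).
Step 2:
                   D          A
  Initial    0.01808    0.03376
  Change           0          0
  Equil      0.01808    0.03376
  solve Keq expr → x = 0; check Q = 3.486

Direction: no net shift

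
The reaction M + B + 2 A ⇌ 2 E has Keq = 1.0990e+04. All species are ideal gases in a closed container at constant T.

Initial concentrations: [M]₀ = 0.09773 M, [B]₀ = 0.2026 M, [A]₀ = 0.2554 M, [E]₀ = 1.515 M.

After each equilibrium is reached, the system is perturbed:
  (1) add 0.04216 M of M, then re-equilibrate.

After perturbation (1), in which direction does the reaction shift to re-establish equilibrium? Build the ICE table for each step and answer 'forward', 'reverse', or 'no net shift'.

Direction: forward

Q₀ = 1777 vs Keq = 1.0990e+04 ⇒ Q<K, forward
Step 1:
                   M          B          A          E
  Initial    0.09773     0.2026     0.2554      1.515
  Change    -0.04441   -0.04441   -0.08882    0.08882
  Equil      0.05332     0.1582     0.1666      1.604
  solve Keq expr → x = 0.04441; check Q = 1.0990e+04
Then add 0.04216 M of M.
Step 2:
                   M          B          A          E
  Initial    0.09548     0.1582     0.1666      1.604
  Change    -0.01258   -0.01258   -0.02515    0.02515
  Equil       0.0829     0.1456     0.1414      1.629
  solve Keq expr → x = 0.01258; check Q = 1.0990e+04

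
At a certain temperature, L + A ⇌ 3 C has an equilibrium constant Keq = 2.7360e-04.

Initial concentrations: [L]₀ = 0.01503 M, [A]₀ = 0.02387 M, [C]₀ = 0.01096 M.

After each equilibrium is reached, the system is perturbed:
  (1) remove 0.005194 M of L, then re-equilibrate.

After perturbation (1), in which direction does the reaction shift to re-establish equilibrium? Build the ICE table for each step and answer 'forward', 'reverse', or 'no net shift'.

Q₀ = 0.00367 vs Keq = 2.7360e-04 ⇒ Q>K, reverse
Step 1:
                    L           A           C
  I           0.01503     0.02387     0.01096
  C          0.002006    0.002006   -0.006019
  E           0.01704     0.02588    0.004941
  solve Keq expr → x = -0.002006; check Q = 2.7360e-04
Then remove 0.005194 M of L.
Step 2:
                    L           A           C
  I           0.01184     0.02588    0.004941
  C        1.7743e-04  1.7743e-04 -5.3228e-04
  E           0.01202     0.02605    0.004409
  solve Keq expr → x = -1.7743e-04; check Q = 2.7360e-04

Direction: reverse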